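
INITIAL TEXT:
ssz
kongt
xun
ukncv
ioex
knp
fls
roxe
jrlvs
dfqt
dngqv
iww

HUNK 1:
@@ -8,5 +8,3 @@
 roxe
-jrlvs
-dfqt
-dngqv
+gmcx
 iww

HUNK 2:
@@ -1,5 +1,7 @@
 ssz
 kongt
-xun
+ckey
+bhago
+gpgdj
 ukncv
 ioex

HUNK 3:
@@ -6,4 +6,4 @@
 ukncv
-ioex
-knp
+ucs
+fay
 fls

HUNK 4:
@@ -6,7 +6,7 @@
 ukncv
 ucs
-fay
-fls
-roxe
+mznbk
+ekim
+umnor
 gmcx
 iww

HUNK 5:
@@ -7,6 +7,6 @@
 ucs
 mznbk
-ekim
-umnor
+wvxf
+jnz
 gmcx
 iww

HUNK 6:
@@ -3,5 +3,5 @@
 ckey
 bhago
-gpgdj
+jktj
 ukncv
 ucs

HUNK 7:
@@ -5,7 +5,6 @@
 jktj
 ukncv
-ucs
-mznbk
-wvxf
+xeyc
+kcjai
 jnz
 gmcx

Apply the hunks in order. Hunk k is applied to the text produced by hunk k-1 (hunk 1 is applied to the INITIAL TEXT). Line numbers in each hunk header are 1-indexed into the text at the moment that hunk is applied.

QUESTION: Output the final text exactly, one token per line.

Answer: ssz
kongt
ckey
bhago
jktj
ukncv
xeyc
kcjai
jnz
gmcx
iww

Derivation:
Hunk 1: at line 8 remove [jrlvs,dfqt,dngqv] add [gmcx] -> 10 lines: ssz kongt xun ukncv ioex knp fls roxe gmcx iww
Hunk 2: at line 1 remove [xun] add [ckey,bhago,gpgdj] -> 12 lines: ssz kongt ckey bhago gpgdj ukncv ioex knp fls roxe gmcx iww
Hunk 3: at line 6 remove [ioex,knp] add [ucs,fay] -> 12 lines: ssz kongt ckey bhago gpgdj ukncv ucs fay fls roxe gmcx iww
Hunk 4: at line 6 remove [fay,fls,roxe] add [mznbk,ekim,umnor] -> 12 lines: ssz kongt ckey bhago gpgdj ukncv ucs mznbk ekim umnor gmcx iww
Hunk 5: at line 7 remove [ekim,umnor] add [wvxf,jnz] -> 12 lines: ssz kongt ckey bhago gpgdj ukncv ucs mznbk wvxf jnz gmcx iww
Hunk 6: at line 3 remove [gpgdj] add [jktj] -> 12 lines: ssz kongt ckey bhago jktj ukncv ucs mznbk wvxf jnz gmcx iww
Hunk 7: at line 5 remove [ucs,mznbk,wvxf] add [xeyc,kcjai] -> 11 lines: ssz kongt ckey bhago jktj ukncv xeyc kcjai jnz gmcx iww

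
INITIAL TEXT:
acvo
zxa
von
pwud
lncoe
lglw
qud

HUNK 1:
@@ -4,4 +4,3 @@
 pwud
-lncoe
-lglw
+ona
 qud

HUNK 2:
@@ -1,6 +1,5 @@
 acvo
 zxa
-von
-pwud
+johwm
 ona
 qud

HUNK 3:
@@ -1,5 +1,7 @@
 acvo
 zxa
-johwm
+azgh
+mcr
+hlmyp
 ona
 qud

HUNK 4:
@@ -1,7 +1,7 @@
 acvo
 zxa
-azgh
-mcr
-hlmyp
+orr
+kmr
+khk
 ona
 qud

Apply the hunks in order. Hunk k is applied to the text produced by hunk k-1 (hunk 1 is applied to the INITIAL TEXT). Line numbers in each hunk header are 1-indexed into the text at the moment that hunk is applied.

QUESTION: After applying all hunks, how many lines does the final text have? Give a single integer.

Hunk 1: at line 4 remove [lncoe,lglw] add [ona] -> 6 lines: acvo zxa von pwud ona qud
Hunk 2: at line 1 remove [von,pwud] add [johwm] -> 5 lines: acvo zxa johwm ona qud
Hunk 3: at line 1 remove [johwm] add [azgh,mcr,hlmyp] -> 7 lines: acvo zxa azgh mcr hlmyp ona qud
Hunk 4: at line 1 remove [azgh,mcr,hlmyp] add [orr,kmr,khk] -> 7 lines: acvo zxa orr kmr khk ona qud
Final line count: 7

Answer: 7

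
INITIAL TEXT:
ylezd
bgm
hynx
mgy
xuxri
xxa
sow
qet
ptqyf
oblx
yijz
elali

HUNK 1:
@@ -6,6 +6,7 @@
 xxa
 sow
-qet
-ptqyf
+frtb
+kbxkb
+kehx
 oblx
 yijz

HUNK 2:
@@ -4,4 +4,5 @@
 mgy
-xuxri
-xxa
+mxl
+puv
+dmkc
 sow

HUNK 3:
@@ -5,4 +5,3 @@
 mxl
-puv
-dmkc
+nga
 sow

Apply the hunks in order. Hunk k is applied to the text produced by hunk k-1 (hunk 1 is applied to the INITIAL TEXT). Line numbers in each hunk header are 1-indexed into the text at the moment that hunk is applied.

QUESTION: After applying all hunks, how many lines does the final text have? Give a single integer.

Answer: 13

Derivation:
Hunk 1: at line 6 remove [qet,ptqyf] add [frtb,kbxkb,kehx] -> 13 lines: ylezd bgm hynx mgy xuxri xxa sow frtb kbxkb kehx oblx yijz elali
Hunk 2: at line 4 remove [xuxri,xxa] add [mxl,puv,dmkc] -> 14 lines: ylezd bgm hynx mgy mxl puv dmkc sow frtb kbxkb kehx oblx yijz elali
Hunk 3: at line 5 remove [puv,dmkc] add [nga] -> 13 lines: ylezd bgm hynx mgy mxl nga sow frtb kbxkb kehx oblx yijz elali
Final line count: 13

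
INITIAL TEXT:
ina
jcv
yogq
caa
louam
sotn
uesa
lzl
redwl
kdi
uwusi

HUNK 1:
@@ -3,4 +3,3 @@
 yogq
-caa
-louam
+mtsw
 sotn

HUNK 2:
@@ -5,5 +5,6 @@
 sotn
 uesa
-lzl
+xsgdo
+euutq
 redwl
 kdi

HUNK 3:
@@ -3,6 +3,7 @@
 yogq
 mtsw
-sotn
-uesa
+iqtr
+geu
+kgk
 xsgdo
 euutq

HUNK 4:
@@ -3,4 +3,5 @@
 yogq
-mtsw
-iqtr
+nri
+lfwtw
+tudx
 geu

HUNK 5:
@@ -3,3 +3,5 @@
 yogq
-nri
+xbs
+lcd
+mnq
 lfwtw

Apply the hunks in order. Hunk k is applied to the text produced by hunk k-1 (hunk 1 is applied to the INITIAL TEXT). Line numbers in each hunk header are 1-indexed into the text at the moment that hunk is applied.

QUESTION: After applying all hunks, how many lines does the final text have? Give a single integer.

Hunk 1: at line 3 remove [caa,louam] add [mtsw] -> 10 lines: ina jcv yogq mtsw sotn uesa lzl redwl kdi uwusi
Hunk 2: at line 5 remove [lzl] add [xsgdo,euutq] -> 11 lines: ina jcv yogq mtsw sotn uesa xsgdo euutq redwl kdi uwusi
Hunk 3: at line 3 remove [sotn,uesa] add [iqtr,geu,kgk] -> 12 lines: ina jcv yogq mtsw iqtr geu kgk xsgdo euutq redwl kdi uwusi
Hunk 4: at line 3 remove [mtsw,iqtr] add [nri,lfwtw,tudx] -> 13 lines: ina jcv yogq nri lfwtw tudx geu kgk xsgdo euutq redwl kdi uwusi
Hunk 5: at line 3 remove [nri] add [xbs,lcd,mnq] -> 15 lines: ina jcv yogq xbs lcd mnq lfwtw tudx geu kgk xsgdo euutq redwl kdi uwusi
Final line count: 15

Answer: 15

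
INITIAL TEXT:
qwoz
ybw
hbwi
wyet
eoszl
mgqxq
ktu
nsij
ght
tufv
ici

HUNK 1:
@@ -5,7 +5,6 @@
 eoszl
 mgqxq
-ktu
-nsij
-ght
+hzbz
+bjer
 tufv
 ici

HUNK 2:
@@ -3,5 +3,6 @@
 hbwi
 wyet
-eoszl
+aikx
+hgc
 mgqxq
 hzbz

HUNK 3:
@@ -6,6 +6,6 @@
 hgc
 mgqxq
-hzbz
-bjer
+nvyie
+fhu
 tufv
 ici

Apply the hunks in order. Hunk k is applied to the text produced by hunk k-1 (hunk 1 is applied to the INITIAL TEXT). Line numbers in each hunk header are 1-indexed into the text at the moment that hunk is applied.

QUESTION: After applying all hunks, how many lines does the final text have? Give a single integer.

Answer: 11

Derivation:
Hunk 1: at line 5 remove [ktu,nsij,ght] add [hzbz,bjer] -> 10 lines: qwoz ybw hbwi wyet eoszl mgqxq hzbz bjer tufv ici
Hunk 2: at line 3 remove [eoszl] add [aikx,hgc] -> 11 lines: qwoz ybw hbwi wyet aikx hgc mgqxq hzbz bjer tufv ici
Hunk 3: at line 6 remove [hzbz,bjer] add [nvyie,fhu] -> 11 lines: qwoz ybw hbwi wyet aikx hgc mgqxq nvyie fhu tufv ici
Final line count: 11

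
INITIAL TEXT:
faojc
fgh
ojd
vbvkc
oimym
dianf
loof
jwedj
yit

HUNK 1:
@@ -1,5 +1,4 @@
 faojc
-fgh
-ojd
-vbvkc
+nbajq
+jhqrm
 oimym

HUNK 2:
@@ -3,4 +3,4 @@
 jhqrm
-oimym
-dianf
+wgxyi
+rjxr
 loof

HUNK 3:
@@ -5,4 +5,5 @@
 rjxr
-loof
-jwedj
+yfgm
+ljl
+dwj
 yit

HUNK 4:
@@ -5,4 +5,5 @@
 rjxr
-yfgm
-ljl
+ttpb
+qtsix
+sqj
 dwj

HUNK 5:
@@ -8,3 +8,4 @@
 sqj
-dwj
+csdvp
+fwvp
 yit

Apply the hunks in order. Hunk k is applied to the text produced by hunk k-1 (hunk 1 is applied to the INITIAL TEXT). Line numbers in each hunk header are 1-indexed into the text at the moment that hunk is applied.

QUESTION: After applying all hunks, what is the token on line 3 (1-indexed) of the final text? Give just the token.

Hunk 1: at line 1 remove [fgh,ojd,vbvkc] add [nbajq,jhqrm] -> 8 lines: faojc nbajq jhqrm oimym dianf loof jwedj yit
Hunk 2: at line 3 remove [oimym,dianf] add [wgxyi,rjxr] -> 8 lines: faojc nbajq jhqrm wgxyi rjxr loof jwedj yit
Hunk 3: at line 5 remove [loof,jwedj] add [yfgm,ljl,dwj] -> 9 lines: faojc nbajq jhqrm wgxyi rjxr yfgm ljl dwj yit
Hunk 4: at line 5 remove [yfgm,ljl] add [ttpb,qtsix,sqj] -> 10 lines: faojc nbajq jhqrm wgxyi rjxr ttpb qtsix sqj dwj yit
Hunk 5: at line 8 remove [dwj] add [csdvp,fwvp] -> 11 lines: faojc nbajq jhqrm wgxyi rjxr ttpb qtsix sqj csdvp fwvp yit
Final line 3: jhqrm

Answer: jhqrm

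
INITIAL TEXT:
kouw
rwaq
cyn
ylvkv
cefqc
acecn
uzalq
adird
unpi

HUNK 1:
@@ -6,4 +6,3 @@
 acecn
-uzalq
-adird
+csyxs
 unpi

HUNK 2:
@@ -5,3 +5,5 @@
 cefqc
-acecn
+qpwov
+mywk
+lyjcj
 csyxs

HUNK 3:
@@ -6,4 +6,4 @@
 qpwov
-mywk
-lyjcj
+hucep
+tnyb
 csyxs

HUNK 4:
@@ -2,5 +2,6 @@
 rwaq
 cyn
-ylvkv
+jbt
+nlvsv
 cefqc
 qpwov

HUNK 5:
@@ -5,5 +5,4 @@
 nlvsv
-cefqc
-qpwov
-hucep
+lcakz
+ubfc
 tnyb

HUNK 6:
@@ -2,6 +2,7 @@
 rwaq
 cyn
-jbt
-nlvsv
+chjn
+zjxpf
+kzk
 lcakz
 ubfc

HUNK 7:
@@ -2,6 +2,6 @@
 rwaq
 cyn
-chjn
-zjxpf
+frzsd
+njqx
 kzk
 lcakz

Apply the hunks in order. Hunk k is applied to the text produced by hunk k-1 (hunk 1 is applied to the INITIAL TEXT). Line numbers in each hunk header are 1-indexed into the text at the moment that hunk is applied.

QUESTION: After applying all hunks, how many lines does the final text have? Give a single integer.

Answer: 11

Derivation:
Hunk 1: at line 6 remove [uzalq,adird] add [csyxs] -> 8 lines: kouw rwaq cyn ylvkv cefqc acecn csyxs unpi
Hunk 2: at line 5 remove [acecn] add [qpwov,mywk,lyjcj] -> 10 lines: kouw rwaq cyn ylvkv cefqc qpwov mywk lyjcj csyxs unpi
Hunk 3: at line 6 remove [mywk,lyjcj] add [hucep,tnyb] -> 10 lines: kouw rwaq cyn ylvkv cefqc qpwov hucep tnyb csyxs unpi
Hunk 4: at line 2 remove [ylvkv] add [jbt,nlvsv] -> 11 lines: kouw rwaq cyn jbt nlvsv cefqc qpwov hucep tnyb csyxs unpi
Hunk 5: at line 5 remove [cefqc,qpwov,hucep] add [lcakz,ubfc] -> 10 lines: kouw rwaq cyn jbt nlvsv lcakz ubfc tnyb csyxs unpi
Hunk 6: at line 2 remove [jbt,nlvsv] add [chjn,zjxpf,kzk] -> 11 lines: kouw rwaq cyn chjn zjxpf kzk lcakz ubfc tnyb csyxs unpi
Hunk 7: at line 2 remove [chjn,zjxpf] add [frzsd,njqx] -> 11 lines: kouw rwaq cyn frzsd njqx kzk lcakz ubfc tnyb csyxs unpi
Final line count: 11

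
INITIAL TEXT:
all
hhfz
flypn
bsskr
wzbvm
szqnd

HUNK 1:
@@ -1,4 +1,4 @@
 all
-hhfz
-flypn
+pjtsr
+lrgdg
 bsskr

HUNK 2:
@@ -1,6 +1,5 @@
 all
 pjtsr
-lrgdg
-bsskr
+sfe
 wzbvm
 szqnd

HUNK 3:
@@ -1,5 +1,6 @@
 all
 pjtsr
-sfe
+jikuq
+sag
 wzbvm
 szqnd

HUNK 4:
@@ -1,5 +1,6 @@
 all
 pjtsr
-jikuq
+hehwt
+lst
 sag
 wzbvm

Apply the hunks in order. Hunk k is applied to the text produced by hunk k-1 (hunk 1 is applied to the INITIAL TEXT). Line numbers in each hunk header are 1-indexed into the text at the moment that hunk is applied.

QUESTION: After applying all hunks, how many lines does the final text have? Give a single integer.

Hunk 1: at line 1 remove [hhfz,flypn] add [pjtsr,lrgdg] -> 6 lines: all pjtsr lrgdg bsskr wzbvm szqnd
Hunk 2: at line 1 remove [lrgdg,bsskr] add [sfe] -> 5 lines: all pjtsr sfe wzbvm szqnd
Hunk 3: at line 1 remove [sfe] add [jikuq,sag] -> 6 lines: all pjtsr jikuq sag wzbvm szqnd
Hunk 4: at line 1 remove [jikuq] add [hehwt,lst] -> 7 lines: all pjtsr hehwt lst sag wzbvm szqnd
Final line count: 7

Answer: 7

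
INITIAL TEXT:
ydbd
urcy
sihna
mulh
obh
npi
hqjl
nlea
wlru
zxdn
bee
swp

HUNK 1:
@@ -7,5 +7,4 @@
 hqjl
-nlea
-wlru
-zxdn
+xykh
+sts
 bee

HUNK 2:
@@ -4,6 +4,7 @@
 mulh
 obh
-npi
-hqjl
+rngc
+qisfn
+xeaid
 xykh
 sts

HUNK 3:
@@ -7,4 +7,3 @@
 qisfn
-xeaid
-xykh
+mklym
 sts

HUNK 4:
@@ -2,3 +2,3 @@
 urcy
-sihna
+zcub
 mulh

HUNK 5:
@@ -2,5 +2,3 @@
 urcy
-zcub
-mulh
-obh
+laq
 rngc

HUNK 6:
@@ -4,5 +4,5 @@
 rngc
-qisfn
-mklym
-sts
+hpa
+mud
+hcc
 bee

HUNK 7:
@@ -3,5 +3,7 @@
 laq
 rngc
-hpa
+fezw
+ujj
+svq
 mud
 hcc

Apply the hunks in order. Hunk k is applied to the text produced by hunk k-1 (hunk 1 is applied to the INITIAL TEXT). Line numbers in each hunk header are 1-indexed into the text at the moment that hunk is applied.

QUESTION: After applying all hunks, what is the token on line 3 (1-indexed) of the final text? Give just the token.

Answer: laq

Derivation:
Hunk 1: at line 7 remove [nlea,wlru,zxdn] add [xykh,sts] -> 11 lines: ydbd urcy sihna mulh obh npi hqjl xykh sts bee swp
Hunk 2: at line 4 remove [npi,hqjl] add [rngc,qisfn,xeaid] -> 12 lines: ydbd urcy sihna mulh obh rngc qisfn xeaid xykh sts bee swp
Hunk 3: at line 7 remove [xeaid,xykh] add [mklym] -> 11 lines: ydbd urcy sihna mulh obh rngc qisfn mklym sts bee swp
Hunk 4: at line 2 remove [sihna] add [zcub] -> 11 lines: ydbd urcy zcub mulh obh rngc qisfn mklym sts bee swp
Hunk 5: at line 2 remove [zcub,mulh,obh] add [laq] -> 9 lines: ydbd urcy laq rngc qisfn mklym sts bee swp
Hunk 6: at line 4 remove [qisfn,mklym,sts] add [hpa,mud,hcc] -> 9 lines: ydbd urcy laq rngc hpa mud hcc bee swp
Hunk 7: at line 3 remove [hpa] add [fezw,ujj,svq] -> 11 lines: ydbd urcy laq rngc fezw ujj svq mud hcc bee swp
Final line 3: laq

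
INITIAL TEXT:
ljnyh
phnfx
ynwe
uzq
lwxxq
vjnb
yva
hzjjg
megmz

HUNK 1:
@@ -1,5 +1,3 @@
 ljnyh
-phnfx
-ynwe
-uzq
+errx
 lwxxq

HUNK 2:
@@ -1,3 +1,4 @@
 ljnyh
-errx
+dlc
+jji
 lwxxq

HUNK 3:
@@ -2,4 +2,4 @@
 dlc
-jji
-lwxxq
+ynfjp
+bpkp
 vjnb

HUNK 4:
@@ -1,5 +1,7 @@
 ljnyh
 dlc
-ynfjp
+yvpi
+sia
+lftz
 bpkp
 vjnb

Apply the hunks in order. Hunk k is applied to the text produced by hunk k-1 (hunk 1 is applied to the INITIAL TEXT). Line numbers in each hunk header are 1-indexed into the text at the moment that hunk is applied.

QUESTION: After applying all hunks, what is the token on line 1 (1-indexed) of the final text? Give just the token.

Answer: ljnyh

Derivation:
Hunk 1: at line 1 remove [phnfx,ynwe,uzq] add [errx] -> 7 lines: ljnyh errx lwxxq vjnb yva hzjjg megmz
Hunk 2: at line 1 remove [errx] add [dlc,jji] -> 8 lines: ljnyh dlc jji lwxxq vjnb yva hzjjg megmz
Hunk 3: at line 2 remove [jji,lwxxq] add [ynfjp,bpkp] -> 8 lines: ljnyh dlc ynfjp bpkp vjnb yva hzjjg megmz
Hunk 4: at line 1 remove [ynfjp] add [yvpi,sia,lftz] -> 10 lines: ljnyh dlc yvpi sia lftz bpkp vjnb yva hzjjg megmz
Final line 1: ljnyh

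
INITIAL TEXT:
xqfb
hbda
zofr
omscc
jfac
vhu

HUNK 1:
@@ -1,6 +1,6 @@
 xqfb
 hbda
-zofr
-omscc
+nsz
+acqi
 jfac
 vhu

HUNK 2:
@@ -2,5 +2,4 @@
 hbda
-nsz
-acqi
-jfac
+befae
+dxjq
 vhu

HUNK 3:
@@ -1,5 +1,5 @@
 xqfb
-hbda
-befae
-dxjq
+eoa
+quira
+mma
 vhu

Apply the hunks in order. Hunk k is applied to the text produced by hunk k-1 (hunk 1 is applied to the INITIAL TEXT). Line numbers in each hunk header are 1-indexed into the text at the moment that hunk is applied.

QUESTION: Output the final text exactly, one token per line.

Hunk 1: at line 1 remove [zofr,omscc] add [nsz,acqi] -> 6 lines: xqfb hbda nsz acqi jfac vhu
Hunk 2: at line 2 remove [nsz,acqi,jfac] add [befae,dxjq] -> 5 lines: xqfb hbda befae dxjq vhu
Hunk 3: at line 1 remove [hbda,befae,dxjq] add [eoa,quira,mma] -> 5 lines: xqfb eoa quira mma vhu

Answer: xqfb
eoa
quira
mma
vhu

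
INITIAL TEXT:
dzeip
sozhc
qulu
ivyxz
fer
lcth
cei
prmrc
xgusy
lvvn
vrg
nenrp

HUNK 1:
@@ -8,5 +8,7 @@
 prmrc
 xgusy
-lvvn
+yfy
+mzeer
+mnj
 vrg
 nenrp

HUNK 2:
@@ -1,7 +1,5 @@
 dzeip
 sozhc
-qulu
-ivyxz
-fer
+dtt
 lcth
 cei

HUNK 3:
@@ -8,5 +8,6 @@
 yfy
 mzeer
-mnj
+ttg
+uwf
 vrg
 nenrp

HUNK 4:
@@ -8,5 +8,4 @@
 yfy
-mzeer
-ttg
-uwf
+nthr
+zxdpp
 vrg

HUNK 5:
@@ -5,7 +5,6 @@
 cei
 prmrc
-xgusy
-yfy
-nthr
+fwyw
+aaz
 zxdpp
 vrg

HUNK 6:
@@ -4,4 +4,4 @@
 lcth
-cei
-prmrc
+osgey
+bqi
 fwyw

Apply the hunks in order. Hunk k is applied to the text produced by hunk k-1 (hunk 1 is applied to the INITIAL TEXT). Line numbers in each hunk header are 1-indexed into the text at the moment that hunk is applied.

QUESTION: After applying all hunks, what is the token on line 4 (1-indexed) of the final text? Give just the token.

Answer: lcth

Derivation:
Hunk 1: at line 8 remove [lvvn] add [yfy,mzeer,mnj] -> 14 lines: dzeip sozhc qulu ivyxz fer lcth cei prmrc xgusy yfy mzeer mnj vrg nenrp
Hunk 2: at line 1 remove [qulu,ivyxz,fer] add [dtt] -> 12 lines: dzeip sozhc dtt lcth cei prmrc xgusy yfy mzeer mnj vrg nenrp
Hunk 3: at line 8 remove [mnj] add [ttg,uwf] -> 13 lines: dzeip sozhc dtt lcth cei prmrc xgusy yfy mzeer ttg uwf vrg nenrp
Hunk 4: at line 8 remove [mzeer,ttg,uwf] add [nthr,zxdpp] -> 12 lines: dzeip sozhc dtt lcth cei prmrc xgusy yfy nthr zxdpp vrg nenrp
Hunk 5: at line 5 remove [xgusy,yfy,nthr] add [fwyw,aaz] -> 11 lines: dzeip sozhc dtt lcth cei prmrc fwyw aaz zxdpp vrg nenrp
Hunk 6: at line 4 remove [cei,prmrc] add [osgey,bqi] -> 11 lines: dzeip sozhc dtt lcth osgey bqi fwyw aaz zxdpp vrg nenrp
Final line 4: lcth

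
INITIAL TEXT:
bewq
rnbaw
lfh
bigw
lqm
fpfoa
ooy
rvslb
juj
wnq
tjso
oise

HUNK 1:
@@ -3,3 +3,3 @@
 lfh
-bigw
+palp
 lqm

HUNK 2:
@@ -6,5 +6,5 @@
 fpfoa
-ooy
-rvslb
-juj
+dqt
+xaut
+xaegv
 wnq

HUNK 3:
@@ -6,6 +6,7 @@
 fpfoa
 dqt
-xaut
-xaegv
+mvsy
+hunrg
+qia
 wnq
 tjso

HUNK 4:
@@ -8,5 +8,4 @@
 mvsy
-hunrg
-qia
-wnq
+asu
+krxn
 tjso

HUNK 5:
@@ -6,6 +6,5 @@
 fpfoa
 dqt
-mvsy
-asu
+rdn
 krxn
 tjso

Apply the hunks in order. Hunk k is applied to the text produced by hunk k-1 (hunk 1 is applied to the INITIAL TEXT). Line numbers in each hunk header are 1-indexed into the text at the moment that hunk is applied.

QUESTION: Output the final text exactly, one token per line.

Hunk 1: at line 3 remove [bigw] add [palp] -> 12 lines: bewq rnbaw lfh palp lqm fpfoa ooy rvslb juj wnq tjso oise
Hunk 2: at line 6 remove [ooy,rvslb,juj] add [dqt,xaut,xaegv] -> 12 lines: bewq rnbaw lfh palp lqm fpfoa dqt xaut xaegv wnq tjso oise
Hunk 3: at line 6 remove [xaut,xaegv] add [mvsy,hunrg,qia] -> 13 lines: bewq rnbaw lfh palp lqm fpfoa dqt mvsy hunrg qia wnq tjso oise
Hunk 4: at line 8 remove [hunrg,qia,wnq] add [asu,krxn] -> 12 lines: bewq rnbaw lfh palp lqm fpfoa dqt mvsy asu krxn tjso oise
Hunk 5: at line 6 remove [mvsy,asu] add [rdn] -> 11 lines: bewq rnbaw lfh palp lqm fpfoa dqt rdn krxn tjso oise

Answer: bewq
rnbaw
lfh
palp
lqm
fpfoa
dqt
rdn
krxn
tjso
oise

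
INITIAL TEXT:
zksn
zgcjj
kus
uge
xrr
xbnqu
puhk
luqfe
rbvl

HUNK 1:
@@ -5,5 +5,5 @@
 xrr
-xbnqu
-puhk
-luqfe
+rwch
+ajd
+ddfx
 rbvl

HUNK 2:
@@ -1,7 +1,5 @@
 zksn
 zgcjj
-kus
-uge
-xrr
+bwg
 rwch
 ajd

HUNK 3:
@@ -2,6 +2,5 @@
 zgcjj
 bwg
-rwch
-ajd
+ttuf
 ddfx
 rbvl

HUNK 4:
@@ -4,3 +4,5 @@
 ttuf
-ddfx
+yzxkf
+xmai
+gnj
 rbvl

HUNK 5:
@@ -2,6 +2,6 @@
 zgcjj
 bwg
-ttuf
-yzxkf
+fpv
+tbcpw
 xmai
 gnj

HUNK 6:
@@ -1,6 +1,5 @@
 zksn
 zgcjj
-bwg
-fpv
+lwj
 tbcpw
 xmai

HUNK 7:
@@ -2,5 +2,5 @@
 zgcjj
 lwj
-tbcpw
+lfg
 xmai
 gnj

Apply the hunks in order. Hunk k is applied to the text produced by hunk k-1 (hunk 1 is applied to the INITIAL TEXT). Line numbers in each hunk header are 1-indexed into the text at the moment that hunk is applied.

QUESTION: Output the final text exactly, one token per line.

Hunk 1: at line 5 remove [xbnqu,puhk,luqfe] add [rwch,ajd,ddfx] -> 9 lines: zksn zgcjj kus uge xrr rwch ajd ddfx rbvl
Hunk 2: at line 1 remove [kus,uge,xrr] add [bwg] -> 7 lines: zksn zgcjj bwg rwch ajd ddfx rbvl
Hunk 3: at line 2 remove [rwch,ajd] add [ttuf] -> 6 lines: zksn zgcjj bwg ttuf ddfx rbvl
Hunk 4: at line 4 remove [ddfx] add [yzxkf,xmai,gnj] -> 8 lines: zksn zgcjj bwg ttuf yzxkf xmai gnj rbvl
Hunk 5: at line 2 remove [ttuf,yzxkf] add [fpv,tbcpw] -> 8 lines: zksn zgcjj bwg fpv tbcpw xmai gnj rbvl
Hunk 6: at line 1 remove [bwg,fpv] add [lwj] -> 7 lines: zksn zgcjj lwj tbcpw xmai gnj rbvl
Hunk 7: at line 2 remove [tbcpw] add [lfg] -> 7 lines: zksn zgcjj lwj lfg xmai gnj rbvl

Answer: zksn
zgcjj
lwj
lfg
xmai
gnj
rbvl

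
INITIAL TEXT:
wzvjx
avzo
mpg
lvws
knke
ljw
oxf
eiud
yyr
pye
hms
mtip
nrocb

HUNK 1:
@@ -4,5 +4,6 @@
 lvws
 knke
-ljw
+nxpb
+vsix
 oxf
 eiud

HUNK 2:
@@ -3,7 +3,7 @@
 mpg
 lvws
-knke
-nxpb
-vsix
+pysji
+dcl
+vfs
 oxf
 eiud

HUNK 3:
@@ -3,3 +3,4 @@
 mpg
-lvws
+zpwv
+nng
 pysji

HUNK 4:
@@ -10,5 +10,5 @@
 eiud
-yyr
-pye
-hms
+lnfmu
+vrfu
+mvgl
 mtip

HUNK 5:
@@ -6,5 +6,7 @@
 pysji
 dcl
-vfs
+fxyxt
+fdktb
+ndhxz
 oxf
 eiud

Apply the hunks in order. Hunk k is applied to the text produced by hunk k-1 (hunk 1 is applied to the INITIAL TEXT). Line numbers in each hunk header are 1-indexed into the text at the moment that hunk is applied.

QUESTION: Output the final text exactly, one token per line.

Answer: wzvjx
avzo
mpg
zpwv
nng
pysji
dcl
fxyxt
fdktb
ndhxz
oxf
eiud
lnfmu
vrfu
mvgl
mtip
nrocb

Derivation:
Hunk 1: at line 4 remove [ljw] add [nxpb,vsix] -> 14 lines: wzvjx avzo mpg lvws knke nxpb vsix oxf eiud yyr pye hms mtip nrocb
Hunk 2: at line 3 remove [knke,nxpb,vsix] add [pysji,dcl,vfs] -> 14 lines: wzvjx avzo mpg lvws pysji dcl vfs oxf eiud yyr pye hms mtip nrocb
Hunk 3: at line 3 remove [lvws] add [zpwv,nng] -> 15 lines: wzvjx avzo mpg zpwv nng pysji dcl vfs oxf eiud yyr pye hms mtip nrocb
Hunk 4: at line 10 remove [yyr,pye,hms] add [lnfmu,vrfu,mvgl] -> 15 lines: wzvjx avzo mpg zpwv nng pysji dcl vfs oxf eiud lnfmu vrfu mvgl mtip nrocb
Hunk 5: at line 6 remove [vfs] add [fxyxt,fdktb,ndhxz] -> 17 lines: wzvjx avzo mpg zpwv nng pysji dcl fxyxt fdktb ndhxz oxf eiud lnfmu vrfu mvgl mtip nrocb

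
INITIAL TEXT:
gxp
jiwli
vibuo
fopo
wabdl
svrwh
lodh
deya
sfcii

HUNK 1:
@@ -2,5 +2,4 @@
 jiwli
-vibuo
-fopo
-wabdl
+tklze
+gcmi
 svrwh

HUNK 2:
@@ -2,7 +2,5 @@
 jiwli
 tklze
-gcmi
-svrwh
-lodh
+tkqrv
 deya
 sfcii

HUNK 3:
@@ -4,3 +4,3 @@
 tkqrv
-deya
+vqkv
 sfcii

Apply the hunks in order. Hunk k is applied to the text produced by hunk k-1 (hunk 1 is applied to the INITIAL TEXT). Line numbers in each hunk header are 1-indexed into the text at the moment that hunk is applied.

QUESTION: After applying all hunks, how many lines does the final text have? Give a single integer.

Hunk 1: at line 2 remove [vibuo,fopo,wabdl] add [tklze,gcmi] -> 8 lines: gxp jiwli tklze gcmi svrwh lodh deya sfcii
Hunk 2: at line 2 remove [gcmi,svrwh,lodh] add [tkqrv] -> 6 lines: gxp jiwli tklze tkqrv deya sfcii
Hunk 3: at line 4 remove [deya] add [vqkv] -> 6 lines: gxp jiwli tklze tkqrv vqkv sfcii
Final line count: 6

Answer: 6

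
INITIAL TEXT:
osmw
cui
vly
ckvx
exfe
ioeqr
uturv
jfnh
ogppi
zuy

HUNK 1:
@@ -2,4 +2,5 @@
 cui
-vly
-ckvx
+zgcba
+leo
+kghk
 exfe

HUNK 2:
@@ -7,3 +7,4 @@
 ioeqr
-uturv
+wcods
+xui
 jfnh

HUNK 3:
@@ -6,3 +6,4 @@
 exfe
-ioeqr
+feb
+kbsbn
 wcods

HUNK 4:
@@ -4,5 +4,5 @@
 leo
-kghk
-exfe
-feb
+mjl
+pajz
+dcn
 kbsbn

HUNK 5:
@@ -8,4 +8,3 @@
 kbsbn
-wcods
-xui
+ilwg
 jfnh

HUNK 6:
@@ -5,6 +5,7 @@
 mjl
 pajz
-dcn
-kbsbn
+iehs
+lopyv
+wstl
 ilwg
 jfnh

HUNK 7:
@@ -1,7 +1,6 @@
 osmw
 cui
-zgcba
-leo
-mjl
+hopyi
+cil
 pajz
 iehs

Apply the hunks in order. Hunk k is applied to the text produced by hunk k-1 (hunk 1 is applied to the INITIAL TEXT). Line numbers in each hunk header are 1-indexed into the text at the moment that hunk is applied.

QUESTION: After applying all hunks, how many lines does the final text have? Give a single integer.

Answer: 12

Derivation:
Hunk 1: at line 2 remove [vly,ckvx] add [zgcba,leo,kghk] -> 11 lines: osmw cui zgcba leo kghk exfe ioeqr uturv jfnh ogppi zuy
Hunk 2: at line 7 remove [uturv] add [wcods,xui] -> 12 lines: osmw cui zgcba leo kghk exfe ioeqr wcods xui jfnh ogppi zuy
Hunk 3: at line 6 remove [ioeqr] add [feb,kbsbn] -> 13 lines: osmw cui zgcba leo kghk exfe feb kbsbn wcods xui jfnh ogppi zuy
Hunk 4: at line 4 remove [kghk,exfe,feb] add [mjl,pajz,dcn] -> 13 lines: osmw cui zgcba leo mjl pajz dcn kbsbn wcods xui jfnh ogppi zuy
Hunk 5: at line 8 remove [wcods,xui] add [ilwg] -> 12 lines: osmw cui zgcba leo mjl pajz dcn kbsbn ilwg jfnh ogppi zuy
Hunk 6: at line 5 remove [dcn,kbsbn] add [iehs,lopyv,wstl] -> 13 lines: osmw cui zgcba leo mjl pajz iehs lopyv wstl ilwg jfnh ogppi zuy
Hunk 7: at line 1 remove [zgcba,leo,mjl] add [hopyi,cil] -> 12 lines: osmw cui hopyi cil pajz iehs lopyv wstl ilwg jfnh ogppi zuy
Final line count: 12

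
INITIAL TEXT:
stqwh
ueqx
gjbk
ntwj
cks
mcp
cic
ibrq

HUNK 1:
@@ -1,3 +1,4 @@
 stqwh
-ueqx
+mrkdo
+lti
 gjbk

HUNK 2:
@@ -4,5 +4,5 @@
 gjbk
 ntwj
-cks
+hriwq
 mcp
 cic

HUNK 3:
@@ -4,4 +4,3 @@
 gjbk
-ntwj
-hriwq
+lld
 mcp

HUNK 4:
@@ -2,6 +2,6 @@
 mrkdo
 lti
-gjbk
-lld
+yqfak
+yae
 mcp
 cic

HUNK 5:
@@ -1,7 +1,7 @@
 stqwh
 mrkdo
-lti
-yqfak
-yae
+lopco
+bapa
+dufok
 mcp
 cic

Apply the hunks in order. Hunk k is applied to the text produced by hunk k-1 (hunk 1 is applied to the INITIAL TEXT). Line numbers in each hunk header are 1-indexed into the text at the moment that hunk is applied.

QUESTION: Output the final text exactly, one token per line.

Hunk 1: at line 1 remove [ueqx] add [mrkdo,lti] -> 9 lines: stqwh mrkdo lti gjbk ntwj cks mcp cic ibrq
Hunk 2: at line 4 remove [cks] add [hriwq] -> 9 lines: stqwh mrkdo lti gjbk ntwj hriwq mcp cic ibrq
Hunk 3: at line 4 remove [ntwj,hriwq] add [lld] -> 8 lines: stqwh mrkdo lti gjbk lld mcp cic ibrq
Hunk 4: at line 2 remove [gjbk,lld] add [yqfak,yae] -> 8 lines: stqwh mrkdo lti yqfak yae mcp cic ibrq
Hunk 5: at line 1 remove [lti,yqfak,yae] add [lopco,bapa,dufok] -> 8 lines: stqwh mrkdo lopco bapa dufok mcp cic ibrq

Answer: stqwh
mrkdo
lopco
bapa
dufok
mcp
cic
ibrq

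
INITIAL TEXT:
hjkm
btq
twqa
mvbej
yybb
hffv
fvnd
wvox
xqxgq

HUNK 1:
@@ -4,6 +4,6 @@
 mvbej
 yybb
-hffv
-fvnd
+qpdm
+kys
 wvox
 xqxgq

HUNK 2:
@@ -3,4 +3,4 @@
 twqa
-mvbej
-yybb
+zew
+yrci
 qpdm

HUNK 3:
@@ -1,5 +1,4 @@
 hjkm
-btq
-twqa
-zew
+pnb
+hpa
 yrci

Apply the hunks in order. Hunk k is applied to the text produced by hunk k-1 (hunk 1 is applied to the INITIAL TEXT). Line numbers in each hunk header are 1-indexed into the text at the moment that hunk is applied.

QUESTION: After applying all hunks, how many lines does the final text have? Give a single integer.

Hunk 1: at line 4 remove [hffv,fvnd] add [qpdm,kys] -> 9 lines: hjkm btq twqa mvbej yybb qpdm kys wvox xqxgq
Hunk 2: at line 3 remove [mvbej,yybb] add [zew,yrci] -> 9 lines: hjkm btq twqa zew yrci qpdm kys wvox xqxgq
Hunk 3: at line 1 remove [btq,twqa,zew] add [pnb,hpa] -> 8 lines: hjkm pnb hpa yrci qpdm kys wvox xqxgq
Final line count: 8

Answer: 8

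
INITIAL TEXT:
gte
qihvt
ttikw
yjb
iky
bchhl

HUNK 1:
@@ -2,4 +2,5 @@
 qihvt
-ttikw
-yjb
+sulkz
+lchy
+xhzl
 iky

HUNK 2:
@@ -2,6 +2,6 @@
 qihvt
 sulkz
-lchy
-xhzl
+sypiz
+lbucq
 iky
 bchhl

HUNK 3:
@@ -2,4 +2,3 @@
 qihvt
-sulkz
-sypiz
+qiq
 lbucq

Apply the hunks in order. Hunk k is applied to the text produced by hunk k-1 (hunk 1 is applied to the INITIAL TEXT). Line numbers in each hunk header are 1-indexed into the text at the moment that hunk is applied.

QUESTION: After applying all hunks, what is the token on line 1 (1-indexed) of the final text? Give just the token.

Answer: gte

Derivation:
Hunk 1: at line 2 remove [ttikw,yjb] add [sulkz,lchy,xhzl] -> 7 lines: gte qihvt sulkz lchy xhzl iky bchhl
Hunk 2: at line 2 remove [lchy,xhzl] add [sypiz,lbucq] -> 7 lines: gte qihvt sulkz sypiz lbucq iky bchhl
Hunk 3: at line 2 remove [sulkz,sypiz] add [qiq] -> 6 lines: gte qihvt qiq lbucq iky bchhl
Final line 1: gte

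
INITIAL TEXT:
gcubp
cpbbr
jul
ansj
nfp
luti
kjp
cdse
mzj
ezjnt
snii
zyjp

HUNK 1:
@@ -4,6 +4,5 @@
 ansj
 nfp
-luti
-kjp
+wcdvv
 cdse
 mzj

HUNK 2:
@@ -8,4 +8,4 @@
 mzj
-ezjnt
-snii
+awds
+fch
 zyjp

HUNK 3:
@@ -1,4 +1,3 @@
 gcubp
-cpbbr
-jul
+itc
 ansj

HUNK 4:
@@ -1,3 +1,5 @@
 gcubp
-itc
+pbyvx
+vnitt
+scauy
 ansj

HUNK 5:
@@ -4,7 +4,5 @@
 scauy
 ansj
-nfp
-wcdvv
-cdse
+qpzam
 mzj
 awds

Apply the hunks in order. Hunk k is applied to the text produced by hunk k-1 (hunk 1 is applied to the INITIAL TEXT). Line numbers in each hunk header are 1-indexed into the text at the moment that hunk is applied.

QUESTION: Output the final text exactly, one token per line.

Hunk 1: at line 4 remove [luti,kjp] add [wcdvv] -> 11 lines: gcubp cpbbr jul ansj nfp wcdvv cdse mzj ezjnt snii zyjp
Hunk 2: at line 8 remove [ezjnt,snii] add [awds,fch] -> 11 lines: gcubp cpbbr jul ansj nfp wcdvv cdse mzj awds fch zyjp
Hunk 3: at line 1 remove [cpbbr,jul] add [itc] -> 10 lines: gcubp itc ansj nfp wcdvv cdse mzj awds fch zyjp
Hunk 4: at line 1 remove [itc] add [pbyvx,vnitt,scauy] -> 12 lines: gcubp pbyvx vnitt scauy ansj nfp wcdvv cdse mzj awds fch zyjp
Hunk 5: at line 4 remove [nfp,wcdvv,cdse] add [qpzam] -> 10 lines: gcubp pbyvx vnitt scauy ansj qpzam mzj awds fch zyjp

Answer: gcubp
pbyvx
vnitt
scauy
ansj
qpzam
mzj
awds
fch
zyjp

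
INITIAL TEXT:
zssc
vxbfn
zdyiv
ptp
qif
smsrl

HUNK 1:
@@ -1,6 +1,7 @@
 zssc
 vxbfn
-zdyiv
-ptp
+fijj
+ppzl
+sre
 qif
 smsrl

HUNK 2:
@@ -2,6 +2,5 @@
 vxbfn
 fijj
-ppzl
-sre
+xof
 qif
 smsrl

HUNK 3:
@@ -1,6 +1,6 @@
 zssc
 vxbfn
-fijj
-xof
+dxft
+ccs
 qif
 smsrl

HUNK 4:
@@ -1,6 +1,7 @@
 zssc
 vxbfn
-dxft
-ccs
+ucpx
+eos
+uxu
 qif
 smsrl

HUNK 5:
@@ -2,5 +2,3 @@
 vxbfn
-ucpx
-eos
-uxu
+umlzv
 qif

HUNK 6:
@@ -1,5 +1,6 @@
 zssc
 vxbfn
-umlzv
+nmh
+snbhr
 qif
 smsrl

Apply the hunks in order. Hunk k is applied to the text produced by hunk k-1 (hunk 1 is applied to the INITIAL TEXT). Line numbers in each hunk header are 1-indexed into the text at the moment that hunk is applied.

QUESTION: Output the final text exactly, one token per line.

Hunk 1: at line 1 remove [zdyiv,ptp] add [fijj,ppzl,sre] -> 7 lines: zssc vxbfn fijj ppzl sre qif smsrl
Hunk 2: at line 2 remove [ppzl,sre] add [xof] -> 6 lines: zssc vxbfn fijj xof qif smsrl
Hunk 3: at line 1 remove [fijj,xof] add [dxft,ccs] -> 6 lines: zssc vxbfn dxft ccs qif smsrl
Hunk 4: at line 1 remove [dxft,ccs] add [ucpx,eos,uxu] -> 7 lines: zssc vxbfn ucpx eos uxu qif smsrl
Hunk 5: at line 2 remove [ucpx,eos,uxu] add [umlzv] -> 5 lines: zssc vxbfn umlzv qif smsrl
Hunk 6: at line 1 remove [umlzv] add [nmh,snbhr] -> 6 lines: zssc vxbfn nmh snbhr qif smsrl

Answer: zssc
vxbfn
nmh
snbhr
qif
smsrl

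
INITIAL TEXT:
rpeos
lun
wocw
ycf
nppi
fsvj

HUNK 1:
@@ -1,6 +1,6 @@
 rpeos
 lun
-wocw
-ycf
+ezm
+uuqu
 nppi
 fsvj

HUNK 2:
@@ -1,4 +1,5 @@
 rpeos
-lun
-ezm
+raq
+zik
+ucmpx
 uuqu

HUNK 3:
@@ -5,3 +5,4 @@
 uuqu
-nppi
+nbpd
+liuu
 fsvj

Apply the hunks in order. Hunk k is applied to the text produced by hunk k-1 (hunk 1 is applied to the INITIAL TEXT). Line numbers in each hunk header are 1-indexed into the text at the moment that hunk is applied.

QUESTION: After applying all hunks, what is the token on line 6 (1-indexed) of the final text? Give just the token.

Hunk 1: at line 1 remove [wocw,ycf] add [ezm,uuqu] -> 6 lines: rpeos lun ezm uuqu nppi fsvj
Hunk 2: at line 1 remove [lun,ezm] add [raq,zik,ucmpx] -> 7 lines: rpeos raq zik ucmpx uuqu nppi fsvj
Hunk 3: at line 5 remove [nppi] add [nbpd,liuu] -> 8 lines: rpeos raq zik ucmpx uuqu nbpd liuu fsvj
Final line 6: nbpd

Answer: nbpd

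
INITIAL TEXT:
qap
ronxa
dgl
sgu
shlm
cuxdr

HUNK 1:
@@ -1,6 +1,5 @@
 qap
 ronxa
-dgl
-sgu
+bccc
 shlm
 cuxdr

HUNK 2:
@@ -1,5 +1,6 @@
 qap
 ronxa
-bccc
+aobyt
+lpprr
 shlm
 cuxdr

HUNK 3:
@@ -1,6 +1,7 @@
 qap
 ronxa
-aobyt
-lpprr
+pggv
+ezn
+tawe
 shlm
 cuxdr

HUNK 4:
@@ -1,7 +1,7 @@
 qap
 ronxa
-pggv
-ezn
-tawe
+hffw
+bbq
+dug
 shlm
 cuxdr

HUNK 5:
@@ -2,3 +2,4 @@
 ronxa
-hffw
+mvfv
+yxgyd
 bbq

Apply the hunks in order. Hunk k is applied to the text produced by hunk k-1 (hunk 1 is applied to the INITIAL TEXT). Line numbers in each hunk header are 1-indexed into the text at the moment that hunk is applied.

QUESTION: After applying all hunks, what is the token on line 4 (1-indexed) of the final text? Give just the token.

Answer: yxgyd

Derivation:
Hunk 1: at line 1 remove [dgl,sgu] add [bccc] -> 5 lines: qap ronxa bccc shlm cuxdr
Hunk 2: at line 1 remove [bccc] add [aobyt,lpprr] -> 6 lines: qap ronxa aobyt lpprr shlm cuxdr
Hunk 3: at line 1 remove [aobyt,lpprr] add [pggv,ezn,tawe] -> 7 lines: qap ronxa pggv ezn tawe shlm cuxdr
Hunk 4: at line 1 remove [pggv,ezn,tawe] add [hffw,bbq,dug] -> 7 lines: qap ronxa hffw bbq dug shlm cuxdr
Hunk 5: at line 2 remove [hffw] add [mvfv,yxgyd] -> 8 lines: qap ronxa mvfv yxgyd bbq dug shlm cuxdr
Final line 4: yxgyd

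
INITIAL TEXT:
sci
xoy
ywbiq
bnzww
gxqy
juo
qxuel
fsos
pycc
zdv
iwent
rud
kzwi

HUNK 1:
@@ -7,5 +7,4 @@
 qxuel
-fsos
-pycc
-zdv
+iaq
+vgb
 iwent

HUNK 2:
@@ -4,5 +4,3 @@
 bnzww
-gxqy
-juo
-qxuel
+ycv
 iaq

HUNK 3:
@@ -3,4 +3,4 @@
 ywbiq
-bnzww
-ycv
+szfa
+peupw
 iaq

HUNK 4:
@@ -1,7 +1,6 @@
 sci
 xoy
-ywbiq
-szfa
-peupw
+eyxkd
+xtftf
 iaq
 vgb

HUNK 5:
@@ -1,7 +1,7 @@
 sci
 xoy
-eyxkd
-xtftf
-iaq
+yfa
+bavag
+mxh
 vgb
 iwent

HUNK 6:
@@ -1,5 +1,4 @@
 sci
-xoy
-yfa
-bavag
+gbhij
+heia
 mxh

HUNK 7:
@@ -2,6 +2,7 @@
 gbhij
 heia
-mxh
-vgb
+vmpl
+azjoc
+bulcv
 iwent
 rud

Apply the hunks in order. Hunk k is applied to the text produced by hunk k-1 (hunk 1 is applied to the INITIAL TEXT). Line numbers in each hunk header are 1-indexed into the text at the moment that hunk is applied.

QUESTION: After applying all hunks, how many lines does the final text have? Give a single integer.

Answer: 9

Derivation:
Hunk 1: at line 7 remove [fsos,pycc,zdv] add [iaq,vgb] -> 12 lines: sci xoy ywbiq bnzww gxqy juo qxuel iaq vgb iwent rud kzwi
Hunk 2: at line 4 remove [gxqy,juo,qxuel] add [ycv] -> 10 lines: sci xoy ywbiq bnzww ycv iaq vgb iwent rud kzwi
Hunk 3: at line 3 remove [bnzww,ycv] add [szfa,peupw] -> 10 lines: sci xoy ywbiq szfa peupw iaq vgb iwent rud kzwi
Hunk 4: at line 1 remove [ywbiq,szfa,peupw] add [eyxkd,xtftf] -> 9 lines: sci xoy eyxkd xtftf iaq vgb iwent rud kzwi
Hunk 5: at line 1 remove [eyxkd,xtftf,iaq] add [yfa,bavag,mxh] -> 9 lines: sci xoy yfa bavag mxh vgb iwent rud kzwi
Hunk 6: at line 1 remove [xoy,yfa,bavag] add [gbhij,heia] -> 8 lines: sci gbhij heia mxh vgb iwent rud kzwi
Hunk 7: at line 2 remove [mxh,vgb] add [vmpl,azjoc,bulcv] -> 9 lines: sci gbhij heia vmpl azjoc bulcv iwent rud kzwi
Final line count: 9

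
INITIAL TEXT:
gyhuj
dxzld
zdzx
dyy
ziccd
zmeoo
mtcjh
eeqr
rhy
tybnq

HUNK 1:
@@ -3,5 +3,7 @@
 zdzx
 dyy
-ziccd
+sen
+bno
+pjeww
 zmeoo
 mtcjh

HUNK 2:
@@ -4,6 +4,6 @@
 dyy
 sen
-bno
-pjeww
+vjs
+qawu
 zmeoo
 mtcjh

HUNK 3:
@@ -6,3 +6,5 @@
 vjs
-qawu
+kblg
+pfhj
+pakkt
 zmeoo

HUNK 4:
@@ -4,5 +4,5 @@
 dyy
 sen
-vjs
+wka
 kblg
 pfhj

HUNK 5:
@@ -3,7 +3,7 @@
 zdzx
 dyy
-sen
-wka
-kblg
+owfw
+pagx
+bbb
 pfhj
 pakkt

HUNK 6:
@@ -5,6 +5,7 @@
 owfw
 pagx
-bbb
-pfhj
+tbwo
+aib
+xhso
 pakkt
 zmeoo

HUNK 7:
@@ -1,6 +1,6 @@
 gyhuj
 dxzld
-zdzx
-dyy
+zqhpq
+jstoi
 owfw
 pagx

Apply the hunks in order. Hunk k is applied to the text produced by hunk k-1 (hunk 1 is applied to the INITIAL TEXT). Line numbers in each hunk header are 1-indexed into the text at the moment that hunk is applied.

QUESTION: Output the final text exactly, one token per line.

Answer: gyhuj
dxzld
zqhpq
jstoi
owfw
pagx
tbwo
aib
xhso
pakkt
zmeoo
mtcjh
eeqr
rhy
tybnq

Derivation:
Hunk 1: at line 3 remove [ziccd] add [sen,bno,pjeww] -> 12 lines: gyhuj dxzld zdzx dyy sen bno pjeww zmeoo mtcjh eeqr rhy tybnq
Hunk 2: at line 4 remove [bno,pjeww] add [vjs,qawu] -> 12 lines: gyhuj dxzld zdzx dyy sen vjs qawu zmeoo mtcjh eeqr rhy tybnq
Hunk 3: at line 6 remove [qawu] add [kblg,pfhj,pakkt] -> 14 lines: gyhuj dxzld zdzx dyy sen vjs kblg pfhj pakkt zmeoo mtcjh eeqr rhy tybnq
Hunk 4: at line 4 remove [vjs] add [wka] -> 14 lines: gyhuj dxzld zdzx dyy sen wka kblg pfhj pakkt zmeoo mtcjh eeqr rhy tybnq
Hunk 5: at line 3 remove [sen,wka,kblg] add [owfw,pagx,bbb] -> 14 lines: gyhuj dxzld zdzx dyy owfw pagx bbb pfhj pakkt zmeoo mtcjh eeqr rhy tybnq
Hunk 6: at line 5 remove [bbb,pfhj] add [tbwo,aib,xhso] -> 15 lines: gyhuj dxzld zdzx dyy owfw pagx tbwo aib xhso pakkt zmeoo mtcjh eeqr rhy tybnq
Hunk 7: at line 1 remove [zdzx,dyy] add [zqhpq,jstoi] -> 15 lines: gyhuj dxzld zqhpq jstoi owfw pagx tbwo aib xhso pakkt zmeoo mtcjh eeqr rhy tybnq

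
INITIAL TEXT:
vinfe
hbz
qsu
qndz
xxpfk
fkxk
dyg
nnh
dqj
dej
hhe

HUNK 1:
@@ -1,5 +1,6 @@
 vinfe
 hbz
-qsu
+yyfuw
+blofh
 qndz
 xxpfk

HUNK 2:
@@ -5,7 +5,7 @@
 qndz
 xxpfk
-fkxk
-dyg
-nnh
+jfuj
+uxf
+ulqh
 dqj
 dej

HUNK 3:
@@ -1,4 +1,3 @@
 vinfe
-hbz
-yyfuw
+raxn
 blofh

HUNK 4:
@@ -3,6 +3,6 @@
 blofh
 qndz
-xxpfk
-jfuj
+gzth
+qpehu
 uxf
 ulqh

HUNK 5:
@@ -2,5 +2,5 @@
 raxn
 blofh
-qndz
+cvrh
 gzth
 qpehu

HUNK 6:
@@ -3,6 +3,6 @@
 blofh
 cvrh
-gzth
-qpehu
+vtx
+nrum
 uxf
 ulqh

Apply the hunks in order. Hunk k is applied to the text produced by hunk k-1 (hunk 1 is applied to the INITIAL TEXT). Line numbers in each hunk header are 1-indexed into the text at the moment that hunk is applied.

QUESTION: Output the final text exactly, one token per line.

Hunk 1: at line 1 remove [qsu] add [yyfuw,blofh] -> 12 lines: vinfe hbz yyfuw blofh qndz xxpfk fkxk dyg nnh dqj dej hhe
Hunk 2: at line 5 remove [fkxk,dyg,nnh] add [jfuj,uxf,ulqh] -> 12 lines: vinfe hbz yyfuw blofh qndz xxpfk jfuj uxf ulqh dqj dej hhe
Hunk 3: at line 1 remove [hbz,yyfuw] add [raxn] -> 11 lines: vinfe raxn blofh qndz xxpfk jfuj uxf ulqh dqj dej hhe
Hunk 4: at line 3 remove [xxpfk,jfuj] add [gzth,qpehu] -> 11 lines: vinfe raxn blofh qndz gzth qpehu uxf ulqh dqj dej hhe
Hunk 5: at line 2 remove [qndz] add [cvrh] -> 11 lines: vinfe raxn blofh cvrh gzth qpehu uxf ulqh dqj dej hhe
Hunk 6: at line 3 remove [gzth,qpehu] add [vtx,nrum] -> 11 lines: vinfe raxn blofh cvrh vtx nrum uxf ulqh dqj dej hhe

Answer: vinfe
raxn
blofh
cvrh
vtx
nrum
uxf
ulqh
dqj
dej
hhe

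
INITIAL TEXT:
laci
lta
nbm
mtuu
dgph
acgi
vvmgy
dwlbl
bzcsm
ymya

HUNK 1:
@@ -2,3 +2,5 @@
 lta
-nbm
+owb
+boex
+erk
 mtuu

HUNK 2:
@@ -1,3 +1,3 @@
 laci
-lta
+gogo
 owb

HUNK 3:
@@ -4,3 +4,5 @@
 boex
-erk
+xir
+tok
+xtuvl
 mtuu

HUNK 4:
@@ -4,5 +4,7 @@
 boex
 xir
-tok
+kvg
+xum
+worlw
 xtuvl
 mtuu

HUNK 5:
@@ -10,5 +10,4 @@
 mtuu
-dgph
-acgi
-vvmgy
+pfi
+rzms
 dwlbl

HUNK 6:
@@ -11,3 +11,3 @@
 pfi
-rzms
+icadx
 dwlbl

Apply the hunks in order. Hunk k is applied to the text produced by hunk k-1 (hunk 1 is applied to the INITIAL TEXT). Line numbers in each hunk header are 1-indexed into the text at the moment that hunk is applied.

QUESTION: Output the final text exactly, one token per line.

Answer: laci
gogo
owb
boex
xir
kvg
xum
worlw
xtuvl
mtuu
pfi
icadx
dwlbl
bzcsm
ymya

Derivation:
Hunk 1: at line 2 remove [nbm] add [owb,boex,erk] -> 12 lines: laci lta owb boex erk mtuu dgph acgi vvmgy dwlbl bzcsm ymya
Hunk 2: at line 1 remove [lta] add [gogo] -> 12 lines: laci gogo owb boex erk mtuu dgph acgi vvmgy dwlbl bzcsm ymya
Hunk 3: at line 4 remove [erk] add [xir,tok,xtuvl] -> 14 lines: laci gogo owb boex xir tok xtuvl mtuu dgph acgi vvmgy dwlbl bzcsm ymya
Hunk 4: at line 4 remove [tok] add [kvg,xum,worlw] -> 16 lines: laci gogo owb boex xir kvg xum worlw xtuvl mtuu dgph acgi vvmgy dwlbl bzcsm ymya
Hunk 5: at line 10 remove [dgph,acgi,vvmgy] add [pfi,rzms] -> 15 lines: laci gogo owb boex xir kvg xum worlw xtuvl mtuu pfi rzms dwlbl bzcsm ymya
Hunk 6: at line 11 remove [rzms] add [icadx] -> 15 lines: laci gogo owb boex xir kvg xum worlw xtuvl mtuu pfi icadx dwlbl bzcsm ymya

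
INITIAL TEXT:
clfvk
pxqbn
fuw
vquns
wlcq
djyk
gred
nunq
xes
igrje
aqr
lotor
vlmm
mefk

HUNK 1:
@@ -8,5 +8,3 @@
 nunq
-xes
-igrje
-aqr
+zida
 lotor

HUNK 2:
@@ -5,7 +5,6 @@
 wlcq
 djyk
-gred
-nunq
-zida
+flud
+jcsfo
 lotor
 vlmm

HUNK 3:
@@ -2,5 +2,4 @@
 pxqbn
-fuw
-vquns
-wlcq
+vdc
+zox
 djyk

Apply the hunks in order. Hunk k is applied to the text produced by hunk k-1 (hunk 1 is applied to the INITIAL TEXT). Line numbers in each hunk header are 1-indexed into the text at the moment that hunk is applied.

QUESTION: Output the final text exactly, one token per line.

Hunk 1: at line 8 remove [xes,igrje,aqr] add [zida] -> 12 lines: clfvk pxqbn fuw vquns wlcq djyk gred nunq zida lotor vlmm mefk
Hunk 2: at line 5 remove [gred,nunq,zida] add [flud,jcsfo] -> 11 lines: clfvk pxqbn fuw vquns wlcq djyk flud jcsfo lotor vlmm mefk
Hunk 3: at line 2 remove [fuw,vquns,wlcq] add [vdc,zox] -> 10 lines: clfvk pxqbn vdc zox djyk flud jcsfo lotor vlmm mefk

Answer: clfvk
pxqbn
vdc
zox
djyk
flud
jcsfo
lotor
vlmm
mefk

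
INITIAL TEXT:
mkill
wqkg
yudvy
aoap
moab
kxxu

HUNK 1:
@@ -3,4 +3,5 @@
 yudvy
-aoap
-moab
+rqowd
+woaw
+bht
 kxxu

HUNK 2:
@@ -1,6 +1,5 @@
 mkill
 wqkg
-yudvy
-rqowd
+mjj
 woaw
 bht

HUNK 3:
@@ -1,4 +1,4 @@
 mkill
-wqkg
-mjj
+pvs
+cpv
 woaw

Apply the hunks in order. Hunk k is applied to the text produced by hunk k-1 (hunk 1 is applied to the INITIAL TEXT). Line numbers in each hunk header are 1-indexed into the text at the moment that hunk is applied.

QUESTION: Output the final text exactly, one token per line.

Answer: mkill
pvs
cpv
woaw
bht
kxxu

Derivation:
Hunk 1: at line 3 remove [aoap,moab] add [rqowd,woaw,bht] -> 7 lines: mkill wqkg yudvy rqowd woaw bht kxxu
Hunk 2: at line 1 remove [yudvy,rqowd] add [mjj] -> 6 lines: mkill wqkg mjj woaw bht kxxu
Hunk 3: at line 1 remove [wqkg,mjj] add [pvs,cpv] -> 6 lines: mkill pvs cpv woaw bht kxxu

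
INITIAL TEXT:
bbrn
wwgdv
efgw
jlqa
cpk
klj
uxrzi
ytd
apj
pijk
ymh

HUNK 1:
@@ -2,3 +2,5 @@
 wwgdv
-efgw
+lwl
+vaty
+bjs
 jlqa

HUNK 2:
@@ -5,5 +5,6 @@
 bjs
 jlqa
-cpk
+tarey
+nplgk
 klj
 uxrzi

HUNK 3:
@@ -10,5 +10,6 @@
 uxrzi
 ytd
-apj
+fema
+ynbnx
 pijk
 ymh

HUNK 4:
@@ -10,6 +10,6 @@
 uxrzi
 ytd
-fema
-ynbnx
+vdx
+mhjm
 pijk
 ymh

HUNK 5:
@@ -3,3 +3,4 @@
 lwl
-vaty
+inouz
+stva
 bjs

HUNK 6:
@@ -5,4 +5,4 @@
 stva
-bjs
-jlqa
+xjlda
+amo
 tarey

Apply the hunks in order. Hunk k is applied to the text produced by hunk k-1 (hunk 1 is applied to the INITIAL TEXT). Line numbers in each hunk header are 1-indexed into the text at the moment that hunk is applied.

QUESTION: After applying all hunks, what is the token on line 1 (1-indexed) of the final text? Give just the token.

Answer: bbrn

Derivation:
Hunk 1: at line 2 remove [efgw] add [lwl,vaty,bjs] -> 13 lines: bbrn wwgdv lwl vaty bjs jlqa cpk klj uxrzi ytd apj pijk ymh
Hunk 2: at line 5 remove [cpk] add [tarey,nplgk] -> 14 lines: bbrn wwgdv lwl vaty bjs jlqa tarey nplgk klj uxrzi ytd apj pijk ymh
Hunk 3: at line 10 remove [apj] add [fema,ynbnx] -> 15 lines: bbrn wwgdv lwl vaty bjs jlqa tarey nplgk klj uxrzi ytd fema ynbnx pijk ymh
Hunk 4: at line 10 remove [fema,ynbnx] add [vdx,mhjm] -> 15 lines: bbrn wwgdv lwl vaty bjs jlqa tarey nplgk klj uxrzi ytd vdx mhjm pijk ymh
Hunk 5: at line 3 remove [vaty] add [inouz,stva] -> 16 lines: bbrn wwgdv lwl inouz stva bjs jlqa tarey nplgk klj uxrzi ytd vdx mhjm pijk ymh
Hunk 6: at line 5 remove [bjs,jlqa] add [xjlda,amo] -> 16 lines: bbrn wwgdv lwl inouz stva xjlda amo tarey nplgk klj uxrzi ytd vdx mhjm pijk ymh
Final line 1: bbrn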